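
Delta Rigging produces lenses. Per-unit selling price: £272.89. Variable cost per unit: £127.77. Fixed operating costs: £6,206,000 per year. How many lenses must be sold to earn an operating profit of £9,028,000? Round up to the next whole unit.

Contribution margin per unit = £272.89 − £127.77 = £145.12.
Units = (FC + target) / CM = (£6,206,000 + £9,028,000) / £145.12 = 104,975.19, so 104,976 lenses.

104,976 lenses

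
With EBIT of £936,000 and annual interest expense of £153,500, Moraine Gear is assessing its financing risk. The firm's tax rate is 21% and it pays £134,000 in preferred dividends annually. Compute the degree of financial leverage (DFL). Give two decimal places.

1.53

Interest = £153,500.00.
Pre-tax preferred-dividend burden = £134,000 ÷ (1 − 0.21) = £169,620.25.
DFL = EBIT ÷ [EBIT − I − D_p/(1−t)] = £936,000 ÷ [£936,000 − £153,500.00 − £169,620.25] = £936,000 ÷ £612,879.75 = 1.5272.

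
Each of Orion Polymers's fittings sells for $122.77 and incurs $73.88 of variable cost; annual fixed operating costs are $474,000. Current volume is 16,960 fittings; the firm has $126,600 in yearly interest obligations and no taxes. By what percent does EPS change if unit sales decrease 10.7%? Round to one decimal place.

At 16,960 units, contribution = 16,960 × $48.89 = $829,174.40.
Operating income = contribution − fixed costs = $829,174.40 − $474,000 = $355,174.40.
Interest = $126,600.00, so EBIT − I = $228,574.40.
DCL = total CM / (EBIT − I) = $829,174.40 / $228,574.40 = 3.6276.
EPS therefore changes by 3.6276 × (-10.7%) = -38.8%.

-38.8%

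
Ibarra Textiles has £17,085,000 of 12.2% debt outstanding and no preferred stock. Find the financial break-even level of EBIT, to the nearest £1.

£2,084,370

Annual interest = 12.2% × £17,085,000 = £2,084,370.00.
With no preferred dividends, EPS = 0 when EBIT exactly covers interest, so the financial break-even EBIT is £2,084,370.00.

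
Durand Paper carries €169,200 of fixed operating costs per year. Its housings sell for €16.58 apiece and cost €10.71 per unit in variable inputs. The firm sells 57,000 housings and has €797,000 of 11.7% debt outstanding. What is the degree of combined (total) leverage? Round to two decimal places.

Contribution at this volume is 57,000 × €5.87 = €334,590.00.
Subtracting fixed costs: EBIT = €334,590.00 − €169,200 = €165,390.00. Interest = €93,249.00.
DOL = €334,590.00 ÷ €165,390.00 = 2.0230; DFL = €165,390.00 ÷ €72,141.00 = 2.2926.
DCL = DOL × DFL = 2.0230 × 2.2926 = 4.6379.

4.64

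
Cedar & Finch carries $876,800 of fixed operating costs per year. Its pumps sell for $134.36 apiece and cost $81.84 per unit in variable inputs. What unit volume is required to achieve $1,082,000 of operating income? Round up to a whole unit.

37,297 pumps

Each unit contributes $134.36 − $81.84 = $52.52.
Need Q such that Q × $52.52 − $876,800 = $1,082,000, i.e. Q = $1,958,800 / $52.52 = 37,296.27 → 37,297.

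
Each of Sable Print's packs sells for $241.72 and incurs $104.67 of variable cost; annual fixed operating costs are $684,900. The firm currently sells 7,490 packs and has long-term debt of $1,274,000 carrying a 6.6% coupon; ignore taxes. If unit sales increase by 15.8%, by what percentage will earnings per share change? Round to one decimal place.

Total contribution margin = 7,490 × $137.05 = $1,026,504.50.
EBIT = $1,026,504.50 − $684,900 = $341,604.50.
After interest of $84,084.00, pre-tax earnings = $257,520.50.
Degree of combined leverage = contribution ÷ (EBIT − I) = $1,026,504.50 ÷ $257,520.50 = 3.9861.
%ΔEPS = DCL × %ΔSales = 3.9861 × +15.8% = +63.0%.

+63.0%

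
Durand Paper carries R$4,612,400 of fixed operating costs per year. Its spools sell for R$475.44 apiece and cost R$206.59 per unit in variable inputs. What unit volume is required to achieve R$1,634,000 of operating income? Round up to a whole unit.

23,234 spools

Each unit contributes R$475.44 − R$206.59 = R$268.85.
Required volume = (fixed costs + target profit) ÷ CM = (R$4,612,400 + R$1,634,000) ÷ R$268.85 = 23,233.77, so 23,234 spools.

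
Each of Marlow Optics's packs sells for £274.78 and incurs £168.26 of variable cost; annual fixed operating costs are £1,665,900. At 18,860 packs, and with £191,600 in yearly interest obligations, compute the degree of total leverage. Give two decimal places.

At 18,860 units, contribution = 18,860 × £106.52 = £2,008,967.20.
Subtracting fixed costs: EBIT = £2,008,967.20 − £1,665,900 = £343,067.20. Interest = £191,600.00, so EBIT − I = £151,467.20.
Degree of total leverage = total CM / (EBIT − interest) = £2,008,967.20 / £151,467.20 = 13.2634.

13.26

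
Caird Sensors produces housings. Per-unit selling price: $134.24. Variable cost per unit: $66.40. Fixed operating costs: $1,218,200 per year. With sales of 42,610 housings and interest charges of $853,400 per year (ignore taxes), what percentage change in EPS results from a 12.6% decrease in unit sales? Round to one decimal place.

-44.5%

Contribution at this volume is 42,610 × $67.84 = $2,890,662.40.
Operating income = contribution − fixed costs = $2,890,662.40 − $1,218,200 = $1,672,462.40.
Interest = $853,400.00, so EBIT − I = $819,062.40.
Degree of combined leverage = contribution ÷ (EBIT − I) = $2,890,662.40 ÷ $819,062.40 = 3.5292.
EPS therefore changes by 3.5292 × (-12.6%) = -44.5%.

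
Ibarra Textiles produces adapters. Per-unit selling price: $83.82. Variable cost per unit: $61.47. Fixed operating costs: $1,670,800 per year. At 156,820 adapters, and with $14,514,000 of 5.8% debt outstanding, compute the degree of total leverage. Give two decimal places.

At 156,820 units, contribution = 156,820 × $22.35 = $3,504,927.00.
Subtracting fixed costs: EBIT = $3,504,927.00 − $1,670,800 = $1,834,127.00. Interest = $841,812.00.
DOL = $3,504,927.00 ÷ $1,834,127.00 = 1.9110; DFL = $1,834,127.00 ÷ $992,315.00 = 1.8483.
Combined leverage = 1.9110 × 1.8483 = 3.5321.

3.53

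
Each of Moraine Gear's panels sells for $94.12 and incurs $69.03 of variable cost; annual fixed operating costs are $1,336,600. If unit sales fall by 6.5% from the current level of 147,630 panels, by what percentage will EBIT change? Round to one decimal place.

-10.2%

At 147,630 units, contribution = 147,630 × $25.09 = $3,704,036.70.
EBIT = $3,704,036.70 − $1,336,600 = $2,367,436.70.
So DOL = total CM / EBIT = $3,704,036.70 / $2,367,436.70 = 1.5646.
So EBIT moves 1.5646 × (-6.5%) = -10.2%.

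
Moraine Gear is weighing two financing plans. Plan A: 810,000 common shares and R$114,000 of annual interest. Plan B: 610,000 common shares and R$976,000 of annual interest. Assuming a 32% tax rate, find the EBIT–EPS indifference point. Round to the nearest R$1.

At indifference, (EBIT − 114,000)(1 − t)/810,000 = (EBIT − 976,000)(1 − t)/610,000.
Cancelling (1 − t) and cross-multiplying: 610,000·(EBIT − 114,000) = 810,000·(EBIT − 976,000).
EBIT × (810,000 − 610,000) = 976,000 × 810,000 − 114,000 × 610,000 = 721,020,000,000, so EBIT = 721,020,000,000 ÷ 200,000 = 3,605,100.00.

R$3,605,100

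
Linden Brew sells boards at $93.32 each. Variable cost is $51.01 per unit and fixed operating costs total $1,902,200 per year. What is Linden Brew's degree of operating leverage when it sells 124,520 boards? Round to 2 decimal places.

At 124,520 units, contribution = 124,520 × $42.31 = $5,268,441.20.
Subtracting fixed costs: EBIT = $5,268,441.20 − $1,902,200 = $3,366,241.20.
DOL = contribution ÷ EBIT = $5,268,441.20 ÷ $3,366,241.20 = 1.5651.

1.57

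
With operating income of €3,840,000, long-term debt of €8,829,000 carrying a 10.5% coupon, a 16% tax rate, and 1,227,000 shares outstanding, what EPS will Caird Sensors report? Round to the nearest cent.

Interest = €927,045.00, so EBT = €3,840,000 − €927,045.00 = €2,912,955.00.
Net income = €2,912,955.00 × (1 − 0.16) = €2,446,882.20.
EPS = €2,446,882.20 ÷ 1,227,000 = €1.99.

€1.99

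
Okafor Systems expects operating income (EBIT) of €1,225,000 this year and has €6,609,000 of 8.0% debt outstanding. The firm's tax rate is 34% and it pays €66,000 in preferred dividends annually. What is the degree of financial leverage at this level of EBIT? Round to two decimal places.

Annual interest charges come to €528,720.00.
Preferred dividends grossed up pre-tax: €66,000 / (1 − 0.34) = €100,000.00.
DFL = EBIT ÷ [EBIT − I − D_p/(1−t)] = €1,225,000 ÷ [€1,225,000 − €528,720.00 − €100,000.00] = €1,225,000 ÷ €596,280.00 = 2.0544.

2.05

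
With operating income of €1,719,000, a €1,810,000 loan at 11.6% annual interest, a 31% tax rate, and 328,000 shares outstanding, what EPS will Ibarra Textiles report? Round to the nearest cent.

Interest = €209,960.00, so EBT = €1,719,000 − €209,960.00 = €1,509,040.00.
After tax at 31%: net income = €1,509,040.00 × 0.69 = €1,041,237.60.
Per share: €1,041,237.60 / 328,000 shares = €3.17.

€3.17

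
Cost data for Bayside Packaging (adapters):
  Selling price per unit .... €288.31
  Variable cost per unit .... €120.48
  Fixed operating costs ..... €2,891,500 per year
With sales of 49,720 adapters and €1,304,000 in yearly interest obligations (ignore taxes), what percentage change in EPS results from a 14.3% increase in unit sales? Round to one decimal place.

At 49,720 units, contribution = 49,720 × €167.83 = €8,344,507.60.
Subtracting fixed costs: EBIT = €8,344,507.60 − €2,891,500 = €5,453,007.60.
After interest of €1,304,000.00, pre-tax earnings = €4,149,007.60.
Degree of combined leverage = contribution ÷ (EBIT − I) = €8,344,507.60 ÷ €4,149,007.60 = 2.0112.
%ΔEPS = DCL × %ΔSales = 2.0112 × +14.3% = +28.8%.

+28.8%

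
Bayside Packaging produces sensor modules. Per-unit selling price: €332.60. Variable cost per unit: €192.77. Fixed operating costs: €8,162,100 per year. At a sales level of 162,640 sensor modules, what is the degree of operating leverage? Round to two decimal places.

At 162,640 units, contribution = 162,640 × €139.83 = €22,741,951.20.
EBIT = €22,741,951.20 − €8,162,100 = €14,579,851.20.
So DOL = total CM / EBIT = €22,741,951.20 / €14,579,851.20 = 1.5598.

1.56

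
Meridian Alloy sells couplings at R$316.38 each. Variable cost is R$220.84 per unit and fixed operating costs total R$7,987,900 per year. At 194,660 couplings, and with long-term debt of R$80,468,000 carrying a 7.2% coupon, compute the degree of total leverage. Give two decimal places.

3.86

At 194,660 units, contribution = 194,660 × R$95.54 = R$18,597,816.40.
Operating income = contribution − fixed costs = R$18,597,816.40 − R$7,987,900 = R$10,609,916.40. Interest = R$5,793,696.00, so EBIT − I = R$4,816,220.40.
DCL = contribution ÷ (EBIT − I) = R$18,597,816.40 ÷ R$4,816,220.40 = 3.8615.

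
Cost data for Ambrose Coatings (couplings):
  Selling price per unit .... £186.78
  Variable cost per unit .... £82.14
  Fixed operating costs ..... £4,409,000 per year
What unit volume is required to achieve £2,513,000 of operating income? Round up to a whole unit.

Each unit contributes £186.78 − £82.14 = £104.64.
Need Q such that Q × £104.64 − £4,409,000 = £2,513,000, i.e. Q = £6,922,000 / £104.64 = 66,150.61 → 66,151.

66,151 couplings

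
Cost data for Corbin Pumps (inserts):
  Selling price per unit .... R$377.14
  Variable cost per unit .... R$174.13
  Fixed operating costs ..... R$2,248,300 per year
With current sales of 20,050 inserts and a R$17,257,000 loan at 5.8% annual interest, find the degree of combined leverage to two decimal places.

At 20,050 units, contribution = 20,050 × R$203.01 = R$4,070,350.50.
Operating income = contribution − fixed costs = R$4,070,350.50 − R$2,248,300 = R$1,822,050.50. Interest = R$1,000,906.00, so EBIT − I = R$821,144.50.
DCL = contribution ÷ (EBIT − I) = R$4,070,350.50 ÷ R$821,144.50 = 4.9569.

4.96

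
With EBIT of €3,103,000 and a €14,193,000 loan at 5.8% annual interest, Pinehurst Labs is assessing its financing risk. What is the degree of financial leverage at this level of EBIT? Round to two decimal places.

1.36

Interest = €823,194.00.
Degree of financial leverage = EBIT / (EBIT − interest) = €3,103,000 / €2,279,806.00 = 1.3611.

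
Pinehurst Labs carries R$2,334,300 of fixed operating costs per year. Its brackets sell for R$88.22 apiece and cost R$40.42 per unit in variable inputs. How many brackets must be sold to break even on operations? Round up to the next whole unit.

48,835 brackets

Unit CM = price − variable cost = R$88.22 − R$40.42 = R$47.80.
Units to break even: R$2,334,300 ÷ R$47.80 = 48,834.73, rounded up to 48,835.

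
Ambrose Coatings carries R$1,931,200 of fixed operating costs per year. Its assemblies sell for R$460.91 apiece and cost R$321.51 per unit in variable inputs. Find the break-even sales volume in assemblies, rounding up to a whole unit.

13,854 assemblies

Each unit contributes R$460.91 − R$321.51 = R$139.40.
Units to break even: R$1,931,200 ÷ R$139.40 = 13,853.66, rounded up to 13,854.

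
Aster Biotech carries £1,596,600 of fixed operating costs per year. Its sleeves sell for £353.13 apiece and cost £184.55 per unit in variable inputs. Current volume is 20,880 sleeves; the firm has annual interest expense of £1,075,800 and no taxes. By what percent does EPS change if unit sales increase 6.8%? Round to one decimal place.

Contribution at this volume is 20,880 × £168.58 = £3,519,950.40.
Subtracting fixed costs: EBIT = £3,519,950.40 − £1,596,600 = £1,923,350.40.
After interest of £1,075,800.00, pre-tax earnings = £847,550.40.
DCL = total CM / (EBIT − I) = £3,519,950.40 / £847,550.40 = 4.1531.
EPS therefore changes by 4.1531 × (+6.8%) = +28.2%.

+28.2%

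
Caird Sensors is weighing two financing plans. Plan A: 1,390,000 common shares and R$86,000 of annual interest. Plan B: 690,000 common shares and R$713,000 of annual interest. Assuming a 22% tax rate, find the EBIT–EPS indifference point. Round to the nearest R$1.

R$1,331,043

Set EPS_A = EPS_B: (EBIT − R$86,000)(1 − 0.22) ÷ 1,390,000 = (EBIT − R$713,000)(1 − 0.22) ÷ 690,000.
The (1 − t) factor cancels: (EBIT − 86,000) × 690,000 = (EBIT − 713,000) × 1,390,000.
Solving, EBIT = (713,000·1,390,000 − 86,000·690,000) / (1,390,000 − 690,000) = 931,730,000,000 / 700,000 = 1,331,042.86.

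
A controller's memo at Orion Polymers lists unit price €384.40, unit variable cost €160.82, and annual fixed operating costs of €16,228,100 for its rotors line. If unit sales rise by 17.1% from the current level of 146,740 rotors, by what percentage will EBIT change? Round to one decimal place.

+33.8%

Total contribution margin = 146,740 × €223.58 = €32,808,129.20.
Operating income = contribution − fixed costs = €32,808,129.20 − €16,228,100 = €16,580,029.20.
So DOL = total CM / EBIT = €32,808,129.20 / €16,580,029.20 = 1.9788.
%ΔEBIT = DOL × %ΔSales = 1.9788 × +17.1% = +33.8%.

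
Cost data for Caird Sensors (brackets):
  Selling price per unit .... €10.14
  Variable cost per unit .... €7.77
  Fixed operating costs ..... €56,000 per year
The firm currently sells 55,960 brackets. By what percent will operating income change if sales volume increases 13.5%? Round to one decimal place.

+23.4%

Contribution at this volume is 55,960 × €2.37 = €132,625.20.
Subtracting fixed costs: EBIT = €132,625.20 − €56,000 = €76,625.20.
DOL = contribution ÷ EBIT = €132,625.20 ÷ €76,625.20 = 1.7308.
So EBIT moves 1.7308 × (+13.5%) = +23.4%.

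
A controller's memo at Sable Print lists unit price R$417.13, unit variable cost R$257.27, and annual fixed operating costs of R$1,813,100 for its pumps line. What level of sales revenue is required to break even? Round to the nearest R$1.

R$4,731,005

CM per unit = R$417.13 − R$257.27 = R$159.86; CM ratio = R$159.86 / R$417.13 = 0.3832.
Break-even sales = FC ÷ CM ratio = R$1,813,100 × R$417.13 / R$159.86 = R$4,731,005.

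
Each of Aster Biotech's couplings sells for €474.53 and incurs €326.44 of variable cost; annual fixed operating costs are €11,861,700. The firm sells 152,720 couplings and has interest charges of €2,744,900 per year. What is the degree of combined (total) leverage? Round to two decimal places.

Contribution at this volume is 152,720 × €148.09 = €22,616,304.80.
Operating income = contribution − fixed costs = €22,616,304.80 − €11,861,700 = €10,754,604.80. Interest = €2,744,900.00.
DOL = €22,616,304.80 ÷ €10,754,604.80 = 2.1029; DFL = €10,754,604.80 ÷ €8,009,704.80 = 1.3427.
Combined leverage = 2.1029 × 1.3427 = 2.8236.

2.82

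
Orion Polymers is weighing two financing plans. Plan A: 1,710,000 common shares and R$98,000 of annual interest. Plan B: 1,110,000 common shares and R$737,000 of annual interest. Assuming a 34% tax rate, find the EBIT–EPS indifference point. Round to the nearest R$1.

R$1,919,150

Set EPS_A = EPS_B: (EBIT − R$98,000)(1 − 0.34) ÷ 1,710,000 = (EBIT − R$737,000)(1 − 0.34) ÷ 1,110,000.
The (1 − t) factor cancels: (EBIT − 98,000) × 1,110,000 = (EBIT − 737,000) × 1,710,000.
EBIT × (1,710,000 − 1,110,000) = 737,000 × 1,710,000 − 98,000 × 1,110,000 = 1,151,490,000,000, so EBIT = 1,151,490,000,000 ÷ 600,000 = 1,919,150.00.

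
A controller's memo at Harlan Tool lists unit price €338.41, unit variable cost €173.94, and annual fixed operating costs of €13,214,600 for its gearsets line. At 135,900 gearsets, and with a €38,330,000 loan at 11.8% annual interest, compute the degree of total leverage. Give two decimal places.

4.84

Contribution at this volume is 135,900 × €164.47 = €22,351,473.00.
Subtracting fixed costs: EBIT = €22,351,473.00 − €13,214,600 = €9,136,873.00. Interest = €4,522,940.00.
DOL = €22,351,473.00 ÷ €9,136,873.00 = 2.4463; DFL = €9,136,873.00 ÷ €4,613,933.00 = 1.9803.
DCL = DOL × DFL = 2.4463 × 1.9803 = 4.8444.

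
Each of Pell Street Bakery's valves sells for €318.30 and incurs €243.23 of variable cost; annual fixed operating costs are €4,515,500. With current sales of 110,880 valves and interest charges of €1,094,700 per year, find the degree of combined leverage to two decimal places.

3.07

Total contribution margin = 110,880 × €75.07 = €8,323,761.60.
EBIT = €8,323,761.60 − €4,515,500 = €3,808,261.60. Interest = €1,094,700.00, so EBIT − I = €2,713,561.60.
DCL = contribution ÷ (EBIT − I) = €8,323,761.60 ÷ €2,713,561.60 = 3.0675.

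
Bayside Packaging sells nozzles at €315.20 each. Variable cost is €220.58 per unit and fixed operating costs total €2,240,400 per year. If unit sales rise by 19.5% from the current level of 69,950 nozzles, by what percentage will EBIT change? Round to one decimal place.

At 69,950 units, contribution = 69,950 × €94.62 = €6,618,669.00.
Operating income = contribution − fixed costs = €6,618,669.00 − €2,240,400 = €4,378,269.00.
DOL = contribution ÷ EBIT = €6,618,669.00 ÷ €4,378,269.00 = 1.5117.
Operating income changes by 1.5117 × +19.5% = +29.5%.

+29.5%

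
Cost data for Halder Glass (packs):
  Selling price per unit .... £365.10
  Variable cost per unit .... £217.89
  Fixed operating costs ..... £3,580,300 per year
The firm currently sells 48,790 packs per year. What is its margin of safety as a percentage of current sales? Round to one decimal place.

Contribution margin per unit = £365.10 − £217.89 = £147.21. Break-even units = £3,580,300 ÷ £147.21 = 24,321.04; break-even revenue = 24,321.04 × £365.10 = £8,879,610.96.
Actual sales revenue = 48,790 × £365.10 = £17,813,229.00.
Margin of safety = (£17,813,229.00 − £8,879,610.96) ÷ £17,813,229.00 = 50.2%.

50.2%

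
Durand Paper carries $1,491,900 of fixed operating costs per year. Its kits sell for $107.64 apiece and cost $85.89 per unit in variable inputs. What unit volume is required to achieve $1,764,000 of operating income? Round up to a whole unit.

149,697 kits

Contribution margin per unit = $107.64 − $85.89 = $21.75.
Need Q such that Q × $21.75 − $1,491,900 = $1,764,000, i.e. Q = $3,255,900 / $21.75 = 149,696.55 → 149,697.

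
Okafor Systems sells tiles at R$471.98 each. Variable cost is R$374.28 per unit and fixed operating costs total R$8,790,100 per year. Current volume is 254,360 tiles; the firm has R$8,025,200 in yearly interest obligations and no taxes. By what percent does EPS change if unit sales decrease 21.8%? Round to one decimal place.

Contribution at this volume is 254,360 × R$97.70 = R$24,850,972.00.
Subtracting fixed costs: EBIT = R$24,850,972.00 − R$8,790,100 = R$16,060,872.00.
Interest = R$8,025,200.00, so EBIT − I = R$8,035,672.00.
Degree of combined leverage = contribution ÷ (EBIT − I) = R$24,850,972.00 ÷ R$8,035,672.00 = 3.0926.
EPS therefore changes by 3.0926 × (-21.8%) = -67.4%.

-67.4%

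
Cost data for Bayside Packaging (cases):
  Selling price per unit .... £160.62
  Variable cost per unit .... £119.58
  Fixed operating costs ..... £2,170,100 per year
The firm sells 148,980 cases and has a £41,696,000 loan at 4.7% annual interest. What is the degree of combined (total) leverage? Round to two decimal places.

Contribution at this volume is 148,980 × £41.04 = £6,114,139.20.
Subtracting fixed costs: EBIT = £6,114,139.20 − £2,170,100 = £3,944,039.20. Interest = £1,959,712.00.
DOL = £6,114,139.20 ÷ £3,944,039.20 = 1.5502; DFL = £3,944,039.20 ÷ £1,984,327.20 = 1.9876.
DCL = DOL × DFL = 1.5502 × 1.9876 = 3.0812.

3.08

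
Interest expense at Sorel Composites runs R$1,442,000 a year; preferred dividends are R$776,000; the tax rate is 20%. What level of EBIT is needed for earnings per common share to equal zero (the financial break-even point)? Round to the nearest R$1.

Grossing the preferred dividend up to pre-tax terms: R$776,000 / (1 − 0.20) = R$970,000.00.
Financial break-even EBIT = interest + D_p ÷ (1 − t) = R$1,442,000 + R$970,000.00 = R$2,412,000.00.

R$2,412,000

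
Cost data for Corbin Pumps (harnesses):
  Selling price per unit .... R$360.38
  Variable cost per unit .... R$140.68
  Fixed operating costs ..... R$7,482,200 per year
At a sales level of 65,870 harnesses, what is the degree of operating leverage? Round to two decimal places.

Contribution at this volume is 65,870 × R$219.70 = R$14,471,639.00.
EBIT = R$14,471,639.00 − R$7,482,200 = R$6,989,439.00.
Degree of operating leverage = R$14,471,639.00 / R$6,989,439.00 = 2.0705.

2.07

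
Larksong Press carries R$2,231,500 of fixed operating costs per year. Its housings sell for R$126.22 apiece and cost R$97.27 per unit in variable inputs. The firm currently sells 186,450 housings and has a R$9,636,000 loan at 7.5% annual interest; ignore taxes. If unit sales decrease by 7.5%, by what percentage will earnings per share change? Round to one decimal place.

-16.6%

At 186,450 units, contribution = 186,450 × R$28.95 = R$5,397,727.50.
EBIT = R$5,397,727.50 − R$2,231,500 = R$3,166,227.50.
After interest of R$722,700.00, pre-tax earnings = R$2,443,527.50.
DCL = total CM / (EBIT − I) = R$5,397,727.50 / R$2,443,527.50 = 2.2090.
EPS therefore changes by 2.2090 × (-7.5%) = -16.6%.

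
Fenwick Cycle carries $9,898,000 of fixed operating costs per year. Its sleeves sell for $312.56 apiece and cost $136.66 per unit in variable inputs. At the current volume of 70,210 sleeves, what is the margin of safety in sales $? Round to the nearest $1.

$4,356,896

Each unit contributes $312.56 − $136.66 = $175.90. Break-even units = $9,898,000 ÷ $175.90 = 56,270.61; break-even revenue = 56,270.61 × $312.56 = $17,587,941.33.
Current sales = 70,210 × $312.56 = $21,944,837.60.
Margin of safety = $21,944,837.60 − $17,587,941.33 = $4,356,896.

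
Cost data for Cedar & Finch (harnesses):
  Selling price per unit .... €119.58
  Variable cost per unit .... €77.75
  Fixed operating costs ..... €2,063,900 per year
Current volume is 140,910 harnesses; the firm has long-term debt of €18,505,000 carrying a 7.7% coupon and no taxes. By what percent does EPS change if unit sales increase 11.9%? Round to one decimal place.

Contribution at this volume is 140,910 × €41.83 = €5,894,265.30.
Subtracting fixed costs: EBIT = €5,894,265.30 − €2,063,900 = €3,830,365.30.
Interest = €1,424,885.00, so EBIT − I = €2,405,480.30.
Degree of combined leverage = contribution ÷ (EBIT − I) = €5,894,265.30 ÷ €2,405,480.30 = 2.4503.
EPS therefore changes by 2.4503 × (+11.9%) = +29.2%.

+29.2%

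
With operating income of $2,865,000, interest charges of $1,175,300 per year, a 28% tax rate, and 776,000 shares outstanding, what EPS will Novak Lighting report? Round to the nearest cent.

$1.57

Pre-tax income = $2,865,000 − $1,175,300.00 = $1,689,700.00.
Net income = $1,689,700.00 × (1 − 0.28) = $1,216,584.00.
EPS = $1,216,584.00 ÷ 776,000 = $1.57.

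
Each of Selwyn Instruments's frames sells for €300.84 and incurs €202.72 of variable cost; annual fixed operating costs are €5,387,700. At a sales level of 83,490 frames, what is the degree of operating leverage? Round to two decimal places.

Total contribution margin = 83,490 × €98.12 = €8,192,038.80.
Operating income = contribution − fixed costs = €8,192,038.80 − €5,387,700 = €2,804,338.80.
So DOL = total CM / EBIT = €8,192,038.80 / €2,804,338.80 = 2.9212.

2.92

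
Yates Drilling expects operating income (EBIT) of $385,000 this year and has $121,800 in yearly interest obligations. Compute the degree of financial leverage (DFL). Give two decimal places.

Annual interest charges come to $121,800.00.
Degree of financial leverage = EBIT / (EBIT − interest) = $385,000 / $263,200.00 = 1.4628.

1.46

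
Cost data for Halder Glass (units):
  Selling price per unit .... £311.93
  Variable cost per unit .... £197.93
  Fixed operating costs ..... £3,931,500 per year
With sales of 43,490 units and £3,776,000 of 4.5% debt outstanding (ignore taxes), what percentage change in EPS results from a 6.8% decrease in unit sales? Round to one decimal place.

Total contribution margin = 43,490 × £114.00 = £4,957,860.00.
EBIT = £4,957,860.00 − £3,931,500 = £1,026,360.00.
Interest = £169,920.00, so EBIT − I = £856,440.00.
DCL = total CM / (EBIT − I) = £4,957,860.00 / £856,440.00 = 5.7889.
%ΔEPS = DCL × %ΔSales = 5.7889 × -6.8% = -39.4%.

-39.4%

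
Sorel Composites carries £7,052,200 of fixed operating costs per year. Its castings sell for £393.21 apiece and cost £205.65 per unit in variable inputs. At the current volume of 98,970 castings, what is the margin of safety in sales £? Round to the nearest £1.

£24,131,415

Unit CM = price − variable cost = £393.21 − £205.65 = £187.56. Break-even units = £7,052,200 ÷ £187.56 = 37,599.70; break-even revenue = 37,599.70 × £393.21 = £14,784,578.60.
Actual sales revenue = 98,970 × £393.21 = £38,915,993.70.
Margin of safety = £38,915,993.70 − £14,784,578.60 = £24,131,415.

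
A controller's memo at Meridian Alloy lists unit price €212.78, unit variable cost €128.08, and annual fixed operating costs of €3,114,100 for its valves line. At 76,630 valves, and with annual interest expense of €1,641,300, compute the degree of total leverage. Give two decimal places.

3.74

At 76,630 units, contribution = 76,630 × €84.70 = €6,490,561.00.
EBIT = €6,490,561.00 − €3,114,100 = €3,376,461.00. Interest = €1,641,300.00.
DOL = €6,490,561.00 ÷ €3,376,461.00 = 1.9223; DFL = €3,376,461.00 ÷ €1,735,161.00 = 1.9459.
Combined leverage = 1.9223 × 1.9459 = 3.7406.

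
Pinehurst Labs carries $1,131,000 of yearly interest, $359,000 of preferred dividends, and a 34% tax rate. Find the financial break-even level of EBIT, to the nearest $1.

Grossing the preferred dividend up to pre-tax terms: $359,000 / (1 − 0.34) = $543,939.39.
EPS = 0 when EBIT covers interest plus the pre-tax preferred burden: $1,131,000 + $543,939.39 = $1,674,939.39.

$1,674,939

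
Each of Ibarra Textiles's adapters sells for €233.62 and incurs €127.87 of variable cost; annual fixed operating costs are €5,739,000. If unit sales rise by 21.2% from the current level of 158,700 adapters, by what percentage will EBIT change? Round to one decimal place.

+32.2%

Total contribution margin = 158,700 × €105.75 = €16,782,525.00.
EBIT = €16,782,525.00 − €5,739,000 = €11,043,525.00.
DOL = contribution ÷ EBIT = €16,782,525.00 ÷ €11,043,525.00 = 1.5197.
So EBIT moves 1.5197 × (+21.2%) = +32.2%.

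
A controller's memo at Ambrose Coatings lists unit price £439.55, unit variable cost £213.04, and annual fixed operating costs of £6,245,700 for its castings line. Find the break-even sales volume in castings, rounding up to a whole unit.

27,574 castings

Unit CM = price − variable cost = £439.55 − £213.04 = £226.51.
Break-even Q = £6,245,700 / £226.51 = 27,573.62 → 27,574 castings.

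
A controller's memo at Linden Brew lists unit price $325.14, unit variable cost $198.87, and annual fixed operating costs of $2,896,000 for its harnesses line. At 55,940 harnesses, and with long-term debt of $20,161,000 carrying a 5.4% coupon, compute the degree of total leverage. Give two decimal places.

2.29

Contribution at this volume is 55,940 × $126.27 = $7,063,543.80.
Operating income = contribution − fixed costs = $7,063,543.80 − $2,896,000 = $4,167,543.80. Interest = $1,088,694.00, so EBIT − I = $3,078,849.80.
Degree of total leverage = total CM / (EBIT − interest) = $7,063,543.80 / $3,078,849.80 = 2.2942.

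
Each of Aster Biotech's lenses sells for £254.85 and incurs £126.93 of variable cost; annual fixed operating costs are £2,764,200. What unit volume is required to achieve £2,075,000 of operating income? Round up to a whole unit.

37,830 lenses

Each unit contributes £254.85 − £126.93 = £127.92.
Required volume = (fixed costs + target profit) ÷ CM = (£2,764,200 + £2,075,000) ÷ £127.92 = 37,829.89, so 37,830 lenses.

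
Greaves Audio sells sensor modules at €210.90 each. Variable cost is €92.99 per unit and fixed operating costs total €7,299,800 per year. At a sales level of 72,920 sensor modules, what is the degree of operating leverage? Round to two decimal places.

At 72,920 units, contribution = 72,920 × €117.91 = €8,597,997.20.
Subtracting fixed costs: EBIT = €8,597,997.20 − €7,299,800 = €1,298,197.20.
So DOL = total CM / EBIT = €8,597,997.20 / €1,298,197.20 = 6.6230.

6.62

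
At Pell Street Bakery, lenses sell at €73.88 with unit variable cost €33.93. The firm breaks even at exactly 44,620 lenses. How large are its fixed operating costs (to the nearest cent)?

€1,782,569.00

Each unit contributes €73.88 − €33.93 = €39.95.
Since BE = FC / CM, FC = 44,620 × €39.95 = €1,782,569.00.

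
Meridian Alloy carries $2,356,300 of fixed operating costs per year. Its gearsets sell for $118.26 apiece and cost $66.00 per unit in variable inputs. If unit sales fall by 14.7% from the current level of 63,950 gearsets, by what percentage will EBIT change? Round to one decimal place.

-49.8%

Total contribution margin = 63,950 × $52.26 = $3,342,027.00.
EBIT = $3,342,027.00 − $2,356,300 = $985,727.00.
Degree of operating leverage = $3,342,027.00 / $985,727.00 = 3.3904.
So EBIT moves 3.3904 × (-14.7%) = -49.8%.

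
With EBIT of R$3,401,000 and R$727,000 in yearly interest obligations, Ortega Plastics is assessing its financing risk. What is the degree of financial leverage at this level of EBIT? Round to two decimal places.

1.27

Annual interest charges come to R$727,000.00.
DFL = EBIT ÷ (EBIT − I) = R$3,401,000 ÷ (R$3,401,000 − R$727,000.00) = R$3,401,000 ÷ R$2,674,000.00 = 1.2719.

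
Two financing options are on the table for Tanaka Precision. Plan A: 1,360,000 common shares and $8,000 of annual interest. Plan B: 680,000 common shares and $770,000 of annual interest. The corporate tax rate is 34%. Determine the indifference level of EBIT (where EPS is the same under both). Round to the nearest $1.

At indifference, (EBIT − 8,000)(1 − t)/1,360,000 = (EBIT − 770,000)(1 − t)/680,000.
Cancelling (1 − t) and cross-multiplying: 680,000·(EBIT − 8,000) = 1,360,000·(EBIT − 770,000).
Solving, EBIT = (770,000·1,360,000 − 8,000·680,000) / (1,360,000 − 680,000) = 1,041,760,000,000 / 680,000 = 1,532,000.00.

$1,532,000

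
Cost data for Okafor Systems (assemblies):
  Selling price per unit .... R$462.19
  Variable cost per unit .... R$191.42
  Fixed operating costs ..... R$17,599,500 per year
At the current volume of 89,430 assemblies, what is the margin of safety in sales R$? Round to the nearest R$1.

R$11,292,241

Contribution margin per unit = R$462.19 − R$191.42 = R$270.77. Break-even units = R$17,599,500 ÷ R$270.77 = 64,997.97; break-even revenue = 64,997.97 × R$462.19 = R$30,041,411.18.
Current sales = 89,430 × R$462.19 = R$41,333,651.70.
Margin of safety = R$41,333,651.70 − R$30,041,411.18 = R$11,292,241.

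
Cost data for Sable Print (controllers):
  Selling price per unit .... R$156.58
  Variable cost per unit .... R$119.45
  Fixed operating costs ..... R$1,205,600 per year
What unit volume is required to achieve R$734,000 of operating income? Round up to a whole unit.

52,239 controllers

Contribution margin per unit = R$156.58 − R$119.45 = R$37.13.
Required volume = (fixed costs + target profit) ÷ CM = (R$1,205,600 + R$734,000) ÷ R$37.13 = 52,238.08, so 52,239 controllers.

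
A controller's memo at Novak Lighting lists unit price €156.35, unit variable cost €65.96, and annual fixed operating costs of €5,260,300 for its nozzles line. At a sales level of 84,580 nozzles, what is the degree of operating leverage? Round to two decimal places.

3.21

At 84,580 units, contribution = 84,580 × €90.39 = €7,645,186.20.
Operating income = contribution − fixed costs = €7,645,186.20 − €5,260,300 = €2,384,886.20.
DOL = contribution ÷ EBIT = €7,645,186.20 ÷ €2,384,886.20 = 3.2057.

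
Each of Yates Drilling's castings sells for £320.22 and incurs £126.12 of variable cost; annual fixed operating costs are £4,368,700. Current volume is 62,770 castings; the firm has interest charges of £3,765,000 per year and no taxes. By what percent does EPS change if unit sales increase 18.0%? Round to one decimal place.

Total contribution margin = 62,770 × £194.10 = £12,183,657.00.
Subtracting fixed costs: EBIT = £12,183,657.00 − £4,368,700 = £7,814,957.00.
After interest of £3,765,000.00, pre-tax earnings = £4,049,957.00.
Degree of combined leverage = contribution ÷ (EBIT − I) = £12,183,657.00 ÷ £4,049,957.00 = 3.0083.
EPS therefore changes by 3.0083 × (+18.0%) = +54.2%.

+54.2%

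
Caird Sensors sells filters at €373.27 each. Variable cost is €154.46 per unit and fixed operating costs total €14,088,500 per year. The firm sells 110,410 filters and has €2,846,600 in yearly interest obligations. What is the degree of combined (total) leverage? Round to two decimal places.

At 110,410 units, contribution = 110,410 × €218.81 = €24,158,812.10.
Operating income = contribution − fixed costs = €24,158,812.10 − €14,088,500 = €10,070,312.10. Interest = €2,846,600.00.
DOL = €24,158,812.10 ÷ €10,070,312.10 = 2.3990; DFL = €10,070,312.10 ÷ €7,223,712.10 = 1.3941.
Combined leverage = 2.3990 × 1.3941 = 3.3444.

3.34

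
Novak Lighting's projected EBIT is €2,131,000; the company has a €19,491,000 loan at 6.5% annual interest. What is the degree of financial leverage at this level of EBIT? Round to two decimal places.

Annual interest charges come to €1,266,915.00.
DFL = EBIT ÷ (EBIT − I) = €2,131,000 ÷ (€2,131,000 − €1,266,915.00) = €2,131,000 ÷ €864,085.00 = 2.4662.

2.47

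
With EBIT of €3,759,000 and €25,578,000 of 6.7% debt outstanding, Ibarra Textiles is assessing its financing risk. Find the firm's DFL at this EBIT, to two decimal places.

Interest = €1,713,726.00.
DFL = EBIT ÷ (EBIT − I) = €3,759,000 ÷ (€3,759,000 − €1,713,726.00) = €3,759,000 ÷ €2,045,274.00 = 1.8379.

1.84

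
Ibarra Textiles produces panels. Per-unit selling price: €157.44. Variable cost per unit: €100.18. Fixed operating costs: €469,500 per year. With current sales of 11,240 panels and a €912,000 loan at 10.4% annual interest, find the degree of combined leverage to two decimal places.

Total contribution margin = 11,240 × €57.26 = €643,602.40.
EBIT = €643,602.40 − €469,500 = €174,102.40. Interest = €94,848.00.
DOL = €643,602.40 ÷ €174,102.40 = 3.6967; DFL = €174,102.40 ÷ €79,254.40 = 2.1968.
DCL = DOL × DFL = 3.6967 × 2.1968 = 8.1209.

8.12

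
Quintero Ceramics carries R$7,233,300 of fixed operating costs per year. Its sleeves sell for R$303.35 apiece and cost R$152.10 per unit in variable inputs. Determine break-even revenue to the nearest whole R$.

R$14,507,250

CM per unit = R$303.35 − R$152.10 = R$151.25; CM ratio = R$151.25 / R$303.35 = 0.4986.
Break-even sales = FC ÷ CM ratio = R$7,233,300 × R$303.35 / R$151.25 = R$14,507,250.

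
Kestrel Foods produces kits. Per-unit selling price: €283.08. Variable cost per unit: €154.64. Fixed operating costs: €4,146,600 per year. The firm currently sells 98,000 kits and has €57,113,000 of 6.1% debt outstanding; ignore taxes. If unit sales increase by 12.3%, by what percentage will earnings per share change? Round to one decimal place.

Contribution at this volume is 98,000 × €128.44 = €12,587,120.00.
EBIT = €12,587,120.00 − €4,146,600 = €8,440,520.00.
Interest = €3,483,893.00, so EBIT − I = €4,956,627.00.
DCL = total CM / (EBIT − I) = €12,587,120.00 / €4,956,627.00 = 2.5395.
EPS therefore changes by 2.5395 × (+12.3%) = +31.2%.

+31.2%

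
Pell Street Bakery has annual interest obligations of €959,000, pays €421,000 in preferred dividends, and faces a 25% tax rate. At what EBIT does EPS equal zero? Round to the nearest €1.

€1,520,333

Grossing the preferred dividend up to pre-tax terms: €421,000 / (1 − 0.25) = €561,333.33.
EPS = 0 when EBIT covers interest plus the pre-tax preferred burden: €959,000 + €561,333.33 = €1,520,333.33.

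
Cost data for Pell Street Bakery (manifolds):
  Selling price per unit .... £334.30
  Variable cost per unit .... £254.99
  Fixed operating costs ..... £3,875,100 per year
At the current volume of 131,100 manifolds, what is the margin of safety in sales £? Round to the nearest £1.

Unit CM = price − variable cost = £334.30 − £254.99 = £79.31. Break-even units = £3,875,100 ÷ £79.31 = 48,860.17; break-even revenue = 48,860.17 × £334.30 = £16,333,954.48.
Current sales = 131,100 × £334.30 = £43,826,730.00.
Margin of safety = £43,826,730.00 − £16,333,954.48 = £27,492,776.

£27,492,776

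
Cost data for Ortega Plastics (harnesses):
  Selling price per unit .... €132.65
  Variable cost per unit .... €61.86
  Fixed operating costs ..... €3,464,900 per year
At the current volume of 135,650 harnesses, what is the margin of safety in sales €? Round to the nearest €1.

€11,501,262

Each unit contributes €132.65 − €61.86 = €70.79. Break-even units = €3,464,900 ÷ €70.79 = 48,946.18; break-even revenue = 48,946.18 × €132.65 = €6,492,710.62.
Current sales = 135,650 × €132.65 = €17,993,972.50.
Margin of safety = €17,993,972.50 − €6,492,710.62 = €11,501,262.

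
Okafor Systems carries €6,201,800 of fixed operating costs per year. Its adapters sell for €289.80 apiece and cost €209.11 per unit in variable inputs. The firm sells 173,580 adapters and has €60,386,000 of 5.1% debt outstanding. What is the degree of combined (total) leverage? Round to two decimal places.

2.96

Total contribution margin = 173,580 × €80.69 = €14,006,170.20.
Operating income = contribution − fixed costs = €14,006,170.20 − €6,201,800 = €7,804,370.20. Interest = €3,079,686.00, so EBIT − I = €4,724,684.20.
DCL = contribution ÷ (EBIT − I) = €14,006,170.20 ÷ €4,724,684.20 = 2.9645.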